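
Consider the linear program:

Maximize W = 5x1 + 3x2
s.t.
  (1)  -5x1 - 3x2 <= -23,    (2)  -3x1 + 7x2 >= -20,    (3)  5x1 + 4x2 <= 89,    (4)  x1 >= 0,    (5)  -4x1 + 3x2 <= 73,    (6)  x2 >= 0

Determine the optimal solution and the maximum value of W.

At the optimal vertex, -3x1 + 7x2 = -20 and 5x1 + 4x2 = 89.
Solving simultaneously gives x1 = 703/47, x2 = 167/47.

x1 = 703/47, x2 = 167/47, maximum W = 4016/47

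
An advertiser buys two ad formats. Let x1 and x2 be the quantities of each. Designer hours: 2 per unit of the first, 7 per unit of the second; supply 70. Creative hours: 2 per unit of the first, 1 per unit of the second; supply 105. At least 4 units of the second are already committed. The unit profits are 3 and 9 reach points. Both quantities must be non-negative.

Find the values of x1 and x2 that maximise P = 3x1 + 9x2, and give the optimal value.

x1 = 21, x2 = 4, maximum P = 99

Vertices and P = 3x1 + 9x2:
  (0, 10) → P = 90
  (0, 4) → P = 36
  (21, 4) → P = 99

At the optimal vertex, 2x1 + 7x2 = 70 and x2 = 4.
Solving simultaneously gives x1 = 21, x2 = 4.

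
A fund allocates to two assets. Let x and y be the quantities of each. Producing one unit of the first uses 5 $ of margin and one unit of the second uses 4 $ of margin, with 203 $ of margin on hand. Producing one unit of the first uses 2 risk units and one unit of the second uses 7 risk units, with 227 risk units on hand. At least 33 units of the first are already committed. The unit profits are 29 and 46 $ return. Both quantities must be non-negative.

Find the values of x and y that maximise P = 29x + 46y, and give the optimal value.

Vertices and P = 29x + 46y:
  (203/5, 0) → P = 5887/5
  (33, 0) → P = 957
  (33, 19/2) → P = 1394

At the optimal vertex, 5x + 4y = 203 and x = 33.
Solving simultaneously gives x = 33, y = 19/2.

x = 33, y = 19/2, maximum P = 1394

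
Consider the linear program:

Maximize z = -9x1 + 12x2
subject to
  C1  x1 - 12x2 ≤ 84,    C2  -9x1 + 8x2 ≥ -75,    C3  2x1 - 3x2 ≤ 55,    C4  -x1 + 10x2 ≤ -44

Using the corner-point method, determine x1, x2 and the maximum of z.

Extreme points and z = -9x1 + 12x2:
  (57/25, -681/100) → z = -2556/25
  (-156, -20) → z = 1164
  (199/41, -321/82) → z = -3717/41

The binding constraints are x1 - 12x2 = 84 and -x1 + 10x2 = -44.
Solving simultaneously gives x1 = -156, x2 = -20.

x1 = -156, x2 = -20, maximum z = 1164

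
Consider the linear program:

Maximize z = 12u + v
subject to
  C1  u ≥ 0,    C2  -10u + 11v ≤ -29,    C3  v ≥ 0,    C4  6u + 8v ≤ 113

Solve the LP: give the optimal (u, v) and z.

u = 113/6, v = 0, maximum z = 226

Vertices and z = 12u + v:
  (29/10, 0) → z = 174/5
  (1475/146, 478/73) → z = 9328/73
  (113/6, 0) → z = 226

At the optimal vertex, v = 0 and 6u + 8v = 113.
Solving simultaneously gives u = 113/6, v = 0.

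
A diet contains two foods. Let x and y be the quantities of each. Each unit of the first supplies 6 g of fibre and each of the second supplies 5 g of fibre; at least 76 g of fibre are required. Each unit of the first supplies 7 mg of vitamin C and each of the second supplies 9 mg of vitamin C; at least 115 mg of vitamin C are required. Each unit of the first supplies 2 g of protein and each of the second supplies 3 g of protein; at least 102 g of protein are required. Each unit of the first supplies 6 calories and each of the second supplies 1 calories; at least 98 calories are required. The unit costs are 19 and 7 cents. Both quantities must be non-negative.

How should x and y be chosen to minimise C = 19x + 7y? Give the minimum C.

Corner points and C = 19x + 7y:
  (0, 98) → C = 686
  (51, 0) → C = 969
  (12, 26) → C = 410
The feasible region is unbounded (it extends along (0, 1), (1, 0)), but C strictly increases along every unbounded feasible direction, so there is no improving ray and the minimum is attained at a vertex.

The binding constraints are 2x + 3y = 102 and 6x + y = 98.
Solving simultaneously gives x = 12, y = 26.

x = 12, y = 26, minimum C = 410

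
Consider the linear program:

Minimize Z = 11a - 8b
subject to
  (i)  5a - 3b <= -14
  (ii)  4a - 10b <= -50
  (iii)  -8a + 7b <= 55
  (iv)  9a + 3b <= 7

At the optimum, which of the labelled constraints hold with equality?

(ii) and (iii)

Extreme points and Z = 11a - 8b:
  (-50/13, 45/13) → Z = -70
  (-40/51, 239/51) → Z = -784/17
  (-4/3, 19/3) → Z = -196/3

The minimum is at (-50/13, 45/13). Substituting into each constraint, equality holds for (ii) and (iii); the remaining constraints have slack.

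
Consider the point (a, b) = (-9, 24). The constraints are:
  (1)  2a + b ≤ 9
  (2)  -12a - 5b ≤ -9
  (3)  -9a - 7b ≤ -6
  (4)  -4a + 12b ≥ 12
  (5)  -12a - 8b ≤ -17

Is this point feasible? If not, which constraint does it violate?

(1): 6 ≤ 9 ✓
(2): -12 ≤ -9 ✓
(3): -87 ≤ -6 ✓
(4): 324 ≥ 12 ✓
(5): -84 ≤ -17 ✓

feasible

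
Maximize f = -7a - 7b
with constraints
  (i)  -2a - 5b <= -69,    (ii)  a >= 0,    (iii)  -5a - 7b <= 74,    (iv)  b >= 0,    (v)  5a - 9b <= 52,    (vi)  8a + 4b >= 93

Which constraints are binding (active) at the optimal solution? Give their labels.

(i) and (vi)

Extreme points and f = -7a - 7b:
  (881/43, 241/43) → f = -7854/43
  (189/32, 183/16) → f = -3885/32
  (0, 93/4) → f = -651/4
The feasible region is unbounded (it extends along (0, 1), (9, 5)), but f strictly decreases along every unbounded feasible direction, so there is no improving ray and the maximum is attained at a vertex.

The maximum is at (189/32, 183/16). Substituting into each constraint, equality holds for (i) and (vi); the remaining constraints have slack.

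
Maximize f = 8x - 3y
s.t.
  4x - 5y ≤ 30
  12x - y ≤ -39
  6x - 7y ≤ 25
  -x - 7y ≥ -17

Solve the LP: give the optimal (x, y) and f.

x = -149/39, y = -89/13, maximum f = -391/39

Vertices and f = 8x - 3y:
  (-85/2, -40) → f = -220
  (-149/39, -89/13) → f = -391/39
  (-256/85, 243/85) → f = -2777/85
The feasible region is unbounded (it extends along (-7, 1), (-5, -4)), but f strictly decreases along every unbounded feasible direction, so there is no improving ray and the maximum is attained at a vertex.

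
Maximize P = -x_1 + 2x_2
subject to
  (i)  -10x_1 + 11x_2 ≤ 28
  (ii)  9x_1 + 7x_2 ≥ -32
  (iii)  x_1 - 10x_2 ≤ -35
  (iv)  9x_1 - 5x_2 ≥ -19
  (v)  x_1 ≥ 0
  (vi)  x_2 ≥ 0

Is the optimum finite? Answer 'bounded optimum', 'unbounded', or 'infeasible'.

From the feasible point (105/89, 322/89), moving in the direction (11, 10) keeps every constraint satisfied while P increases without bound.

unbounded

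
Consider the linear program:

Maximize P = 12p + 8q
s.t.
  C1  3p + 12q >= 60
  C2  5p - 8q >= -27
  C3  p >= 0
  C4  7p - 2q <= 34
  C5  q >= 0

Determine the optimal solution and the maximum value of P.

Feasible corners and P = 12p + 8q:
  (13/7, 127/28) → P = 410/7
  (88/15, 53/15) → P = 296/3
  (163/23, 359/46) → P = 3392/23

p = 163/23, q = 359/46, maximum P = 3392/23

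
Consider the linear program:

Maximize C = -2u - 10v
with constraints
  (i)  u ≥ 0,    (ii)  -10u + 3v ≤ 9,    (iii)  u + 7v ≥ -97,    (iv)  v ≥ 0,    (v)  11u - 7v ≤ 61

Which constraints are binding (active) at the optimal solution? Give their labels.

Extreme points and C = -2u - 10v:
  (0, 3) → C = -30
  (0, 0) → C = 0
  (61/11, 0) → C = -122/11
The feasible region is unbounded (it extends along (3, 10), (7, 11)), but C strictly decreases along every unbounded feasible direction, so there is no improving ray and the maximum is attained at a vertex.

The maximum is at (0, 0). Substituting into each constraint, equality holds for (i) and (iv); the remaining constraints have slack.

(i) and (iv)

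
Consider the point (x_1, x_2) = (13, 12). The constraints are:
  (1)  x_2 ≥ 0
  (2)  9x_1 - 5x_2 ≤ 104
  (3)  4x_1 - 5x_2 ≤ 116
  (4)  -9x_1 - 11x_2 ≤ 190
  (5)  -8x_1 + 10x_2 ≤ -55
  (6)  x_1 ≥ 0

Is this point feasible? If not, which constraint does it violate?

Constraint (5): -8x_1 + 10x_2 = 16, which is not ≤ -55. All other constraints are satisfied.

not feasible — violates (5)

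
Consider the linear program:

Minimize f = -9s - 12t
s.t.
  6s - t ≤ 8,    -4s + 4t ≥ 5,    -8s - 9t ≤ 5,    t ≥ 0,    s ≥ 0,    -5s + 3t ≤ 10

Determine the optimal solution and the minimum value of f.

Corner points and f = -9s - 12t:
  (37/20, 31/10) → f = -1077/20
  (34/13, 100/13) → f = -1506/13
  (0, 5/4) → f = -15
  (0, 10/3) → f = -40

The binding constraints are 6s - t = 8 and -5s + 3t = 10.
Solving simultaneously gives s = 34/13, t = 100/13.

s = 34/13, t = 100/13, minimum f = -1506/13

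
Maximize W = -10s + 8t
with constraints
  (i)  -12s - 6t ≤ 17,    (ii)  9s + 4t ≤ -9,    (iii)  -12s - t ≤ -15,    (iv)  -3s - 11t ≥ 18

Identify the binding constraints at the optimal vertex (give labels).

Feasible corners and W = -10s + 8t:
  (7/3, -15/2) → W = -250/3
  (107/60, -32/5) → W = -2071/30
  (23/13, -81/13) → W = -878/13

The maximum is at (23/13, -81/13). Substituting into each constraint, equality holds for (ii) and (iii); the remaining constraints have slack.

(ii) and (iii)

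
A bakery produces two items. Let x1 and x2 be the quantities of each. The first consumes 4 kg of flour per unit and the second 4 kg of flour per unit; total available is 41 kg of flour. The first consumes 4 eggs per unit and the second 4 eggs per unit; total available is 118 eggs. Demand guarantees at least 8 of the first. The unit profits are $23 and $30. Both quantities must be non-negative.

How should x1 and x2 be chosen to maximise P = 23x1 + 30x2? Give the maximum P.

Corner points and P = 23x1 + 30x2:
  (41/4, 0) → P = 943/4
  (8, 0) → P = 184
  (8, 9/4) → P = 503/2

x1 = 8, x2 = 9/4, maximum P = 503/2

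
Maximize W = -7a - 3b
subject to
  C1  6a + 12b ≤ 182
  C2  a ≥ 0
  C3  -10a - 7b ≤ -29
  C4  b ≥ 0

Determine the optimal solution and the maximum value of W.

a = 0, b = 29/7, maximum W = -87/7

Vertices and W = -7a - 3b:
  (0, 91/6) → W = -91/2
  (91/3, 0) → W = -637/3
  (0, 29/7) → W = -87/7
  (29/10, 0) → W = -203/10

At the optimal vertex, a = 0 and -10a - 7b = -29.
Solving simultaneously gives a = 0, b = 29/7.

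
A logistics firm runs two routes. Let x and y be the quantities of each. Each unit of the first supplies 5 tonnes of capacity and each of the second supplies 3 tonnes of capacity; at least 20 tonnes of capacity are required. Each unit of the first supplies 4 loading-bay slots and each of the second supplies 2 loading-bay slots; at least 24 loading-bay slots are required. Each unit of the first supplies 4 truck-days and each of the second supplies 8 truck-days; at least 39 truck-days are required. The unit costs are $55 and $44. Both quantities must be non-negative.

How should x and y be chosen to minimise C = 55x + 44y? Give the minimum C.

x = 19/4, y = 5/2, minimum C = 1485/4

Corner points and C = 55x + 44y:
  (0, 12) → C = 528
  (39/4, 0) → C = 2145/4
  (19/4, 5/2) → C = 1485/4
The feasible region is unbounded (it extends along (0, 1), (1, 0)), but C strictly increases along every unbounded feasible direction, so there is no improving ray and the minimum is attained at a vertex.

The binding constraints are 4x + 2y = 24 and 4x + 8y = 39.
Solving simultaneously gives x = 19/4, y = 5/2.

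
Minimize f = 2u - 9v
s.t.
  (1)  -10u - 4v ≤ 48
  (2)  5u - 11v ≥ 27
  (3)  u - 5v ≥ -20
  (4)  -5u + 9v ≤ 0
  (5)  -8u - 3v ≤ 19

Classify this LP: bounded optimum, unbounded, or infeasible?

Feasible corners and f = 2u - 9v:
  (34, -97) → f = 941
  (355/14, 127/14) → f = -433/14
  (-128/103, -311/103) → f = 2543/103
The feasible region has finitely many vertices and no improving ray; the minimum is -433/14 at (355/14, 127/14).

bounded optimum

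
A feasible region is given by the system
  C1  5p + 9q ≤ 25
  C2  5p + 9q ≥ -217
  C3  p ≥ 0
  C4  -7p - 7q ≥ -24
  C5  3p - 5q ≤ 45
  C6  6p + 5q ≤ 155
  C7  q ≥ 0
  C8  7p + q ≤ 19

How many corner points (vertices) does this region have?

Pairwise boundary intersections that survive every other constraint:
  (0, 25/9)
  (41/28, 55/28)
  (0, 0)
  (109/42, 5/6)
  (19/7, 0)

5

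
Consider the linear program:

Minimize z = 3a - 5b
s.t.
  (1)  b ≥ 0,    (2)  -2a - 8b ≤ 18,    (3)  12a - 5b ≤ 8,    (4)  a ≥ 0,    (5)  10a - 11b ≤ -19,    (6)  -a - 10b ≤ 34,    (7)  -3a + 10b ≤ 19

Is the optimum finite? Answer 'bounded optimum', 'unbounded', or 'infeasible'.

Vertices and z = 3a - 5b:
  (0, 19/11) → z = -95/11
  (0, 19/10) → z = -19/2
  (19/67, 133/67) → z = -608/67
The feasible region has finitely many vertices and no improving ray; the minimum is -19/2 at (0, 19/10).

bounded optimum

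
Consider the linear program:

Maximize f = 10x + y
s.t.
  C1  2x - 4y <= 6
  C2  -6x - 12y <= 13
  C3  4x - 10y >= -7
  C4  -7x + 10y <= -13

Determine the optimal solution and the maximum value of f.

x = 22, y = 19/2, maximum f = 459/2

Vertices and f = 10x + y:
  (5/12, -31/24) → f = 23/8
  (22, 19/2) → f = 459/2
  (13/72, -169/144) → f = 91/144
  (20/3, 101/30) → f = 2101/30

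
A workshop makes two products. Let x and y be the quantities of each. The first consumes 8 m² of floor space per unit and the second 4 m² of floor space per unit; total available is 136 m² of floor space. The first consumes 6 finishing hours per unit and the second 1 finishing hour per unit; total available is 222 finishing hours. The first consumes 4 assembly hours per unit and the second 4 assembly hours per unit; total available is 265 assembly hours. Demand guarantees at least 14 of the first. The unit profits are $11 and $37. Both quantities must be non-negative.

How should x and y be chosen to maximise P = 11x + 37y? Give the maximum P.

Feasible corners and P = 11x + 37y:
  (17, 0) → P = 187
  (14, 0) → P = 154
  (14, 6) → P = 376

x = 14, y = 6, maximum P = 376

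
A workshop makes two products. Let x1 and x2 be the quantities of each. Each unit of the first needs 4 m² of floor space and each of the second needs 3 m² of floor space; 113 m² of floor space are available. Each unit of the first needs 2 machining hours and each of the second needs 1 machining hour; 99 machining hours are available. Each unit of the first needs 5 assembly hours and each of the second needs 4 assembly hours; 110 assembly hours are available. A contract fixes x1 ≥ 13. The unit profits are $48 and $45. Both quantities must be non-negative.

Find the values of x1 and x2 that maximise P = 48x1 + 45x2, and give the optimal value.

x1 = 13, x2 = 45/4, maximum P = 4521/4

The binding constraints are 5x1 + 4x2 = 110 and x1 = 13.
Solving simultaneously gives x1 = 13, x2 = 45/4.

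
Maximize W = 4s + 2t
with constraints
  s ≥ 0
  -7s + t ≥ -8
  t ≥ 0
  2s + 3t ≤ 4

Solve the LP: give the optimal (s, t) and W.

At the optimal vertex, -7s + t = -8 and 2s + 3t = 4.
Solving simultaneously gives s = 28/23, t = 12/23.

s = 28/23, t = 12/23, maximum W = 136/23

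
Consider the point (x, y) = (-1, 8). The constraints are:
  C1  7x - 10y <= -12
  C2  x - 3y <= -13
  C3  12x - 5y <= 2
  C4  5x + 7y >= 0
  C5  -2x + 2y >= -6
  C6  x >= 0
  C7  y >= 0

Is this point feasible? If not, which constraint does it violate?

not feasible — violates C6

Constraint C6: x = -1, which is not ≥ 0. All other constraints are satisfied.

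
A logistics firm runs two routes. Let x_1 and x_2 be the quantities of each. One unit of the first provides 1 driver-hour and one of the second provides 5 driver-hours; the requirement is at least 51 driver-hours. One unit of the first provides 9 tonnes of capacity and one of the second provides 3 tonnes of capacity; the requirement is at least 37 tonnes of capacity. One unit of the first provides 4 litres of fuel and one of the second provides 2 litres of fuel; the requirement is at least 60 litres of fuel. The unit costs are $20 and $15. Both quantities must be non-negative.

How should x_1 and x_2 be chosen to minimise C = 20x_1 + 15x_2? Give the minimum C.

x_1 = 11, x_2 = 8, minimum C = 340

Corner points and C = 20x_1 + 15x_2:
  (0, 30) → C = 450
  (51, 0) → C = 1020
  (11, 8) → C = 340
The feasible region is unbounded (it extends along (0, 1), (1, 0)), but C strictly increases along every unbounded feasible direction, so there is no improving ray and the minimum is attained at a vertex.

The binding constraints are x_1 + 5x_2 = 51 and 4x_1 + 2x_2 = 60.
Solving simultaneously gives x_1 = 11, x_2 = 8.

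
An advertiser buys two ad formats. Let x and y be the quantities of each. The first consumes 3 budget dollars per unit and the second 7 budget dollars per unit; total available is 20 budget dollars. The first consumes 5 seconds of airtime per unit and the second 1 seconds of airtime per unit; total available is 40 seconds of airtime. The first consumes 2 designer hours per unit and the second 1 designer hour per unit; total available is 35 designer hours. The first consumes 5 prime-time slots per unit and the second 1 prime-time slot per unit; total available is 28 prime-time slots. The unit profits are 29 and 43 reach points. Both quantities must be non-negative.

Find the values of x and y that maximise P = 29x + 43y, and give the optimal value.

x = 11/2, y = 1/2, maximum P = 181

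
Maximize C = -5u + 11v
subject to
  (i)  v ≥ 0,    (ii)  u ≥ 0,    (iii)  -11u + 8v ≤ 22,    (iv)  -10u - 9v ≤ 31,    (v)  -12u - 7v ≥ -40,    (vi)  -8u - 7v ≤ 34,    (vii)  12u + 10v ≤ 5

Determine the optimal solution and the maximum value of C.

Extreme points and C = -5u + 11v:
  (0, 0) → C = 0
  (5/12, 0) → C = -25/12
  (0, 1/2) → C = 11/2

The optimum lies where u = 0 and 12u + 10v = 5.
Solving simultaneously gives u = 0, v = 1/2.

u = 0, v = 1/2, maximum C = 11/2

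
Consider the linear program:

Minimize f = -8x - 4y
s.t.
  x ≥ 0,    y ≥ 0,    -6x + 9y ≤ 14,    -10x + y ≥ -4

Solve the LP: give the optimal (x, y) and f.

x = 25/42, y = 41/21, minimum f = -88/7

Extreme points and f = -8x - 4y:
  (0, 0) → f = 0
  (0, 14/9) → f = -56/9
  (2/5, 0) → f = -16/5
  (25/42, 41/21) → f = -88/7

At the optimal vertex, -6x + 9y = 14 and -10x + y = -4.
Solving simultaneously gives x = 25/42, y = 41/21.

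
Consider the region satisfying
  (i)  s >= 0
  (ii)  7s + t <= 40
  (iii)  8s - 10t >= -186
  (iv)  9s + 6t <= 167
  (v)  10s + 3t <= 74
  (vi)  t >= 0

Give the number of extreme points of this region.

5

The feasible vertices (each the meet of two boundaries and inside every other half-plane) are:
  (0, 93/5)
  (0, 0)
  (46/11, 118/11)
  (40/7, 0)
  (91/62, 613/31)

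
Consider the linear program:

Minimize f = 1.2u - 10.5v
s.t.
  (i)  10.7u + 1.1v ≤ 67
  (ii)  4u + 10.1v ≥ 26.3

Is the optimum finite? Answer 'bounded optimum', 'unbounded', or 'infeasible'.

unbounded

From the feasible point (64777/10367, 1341/10367), moving in the direction (-10.1, 4) keeps every constraint satisfied while f decreases without bound.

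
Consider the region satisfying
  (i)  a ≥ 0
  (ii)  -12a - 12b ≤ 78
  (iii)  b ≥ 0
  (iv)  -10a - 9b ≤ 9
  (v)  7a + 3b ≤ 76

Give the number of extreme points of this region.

3

Intersecting each pair of boundary lines and keeping only the points that satisfy every inequality leaves:
  (0, 0)
  (0, 76/3)
  (76/7, 0)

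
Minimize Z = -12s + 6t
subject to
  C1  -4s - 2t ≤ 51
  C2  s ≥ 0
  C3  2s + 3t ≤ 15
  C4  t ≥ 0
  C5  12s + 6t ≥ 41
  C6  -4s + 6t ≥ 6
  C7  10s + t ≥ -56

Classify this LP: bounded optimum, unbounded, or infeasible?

bounded optimum

Feasible corners and Z = -12s + 6t:
  (11/8, 49/12) → Z = 8
  (3, 3) → Z = -18
  (35/16, 59/24) → Z = -23/2
The feasible region has finitely many vertices and no improving ray; the minimum is -18 at (3, 3).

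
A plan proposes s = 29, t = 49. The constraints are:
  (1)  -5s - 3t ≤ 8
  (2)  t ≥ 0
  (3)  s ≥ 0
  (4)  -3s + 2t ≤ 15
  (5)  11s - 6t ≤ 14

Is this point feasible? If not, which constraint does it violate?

Constraint (5): 11s - 6t = 25, which is not ≤ 14. All other constraints are satisfied.

not feasible — violates (5)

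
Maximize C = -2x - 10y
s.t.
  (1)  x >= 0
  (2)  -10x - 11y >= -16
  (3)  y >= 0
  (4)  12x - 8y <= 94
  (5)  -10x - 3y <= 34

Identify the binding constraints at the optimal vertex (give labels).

(1) and (3)

Feasible corners and C = -2x - 10y:
  (0, 16/11) → C = -160/11
  (0, 0) → C = 0
  (8/5, 0) → C = -16/5

The maximum is at (0, 0). Substituting into each constraint, equality holds for (1) and (3); the remaining constraints have slack.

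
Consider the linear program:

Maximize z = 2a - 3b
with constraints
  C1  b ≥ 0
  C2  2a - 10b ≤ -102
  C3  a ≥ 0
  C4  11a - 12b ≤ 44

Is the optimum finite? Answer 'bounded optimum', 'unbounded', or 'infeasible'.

bounded optimum

Corner points and z = 2a - 3b:
  (0, 51/5) → z = -153/5
  (832/43, 605/43) → z = -151/43
The feasible region has finitely many vertices and no improving ray; the maximum is -151/43 at (832/43, 605/43).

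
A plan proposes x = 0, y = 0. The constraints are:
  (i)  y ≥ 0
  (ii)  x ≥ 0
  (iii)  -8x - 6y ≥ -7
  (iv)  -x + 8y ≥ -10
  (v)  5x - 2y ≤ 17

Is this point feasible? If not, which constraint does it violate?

feasible

(i): 0 ≥ 0 ✓
(ii): 0 ≥ 0 ✓
(iii): 0 ≥ -7 ✓
(iv): 0 ≥ -10 ✓
(v): 0 ≤ 17 ✓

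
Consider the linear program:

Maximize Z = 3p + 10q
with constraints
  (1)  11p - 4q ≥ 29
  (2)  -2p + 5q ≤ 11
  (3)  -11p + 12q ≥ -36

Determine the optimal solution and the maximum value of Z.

p = 312/31, q = 193/31, maximum Z = 2866/31

Corner points and Z = 3p + 10q:
  (189/47, 179/47) → Z = 2357/47
  (51/22, -7/8) → Z = -79/44
  (312/31, 193/31) → Z = 2866/31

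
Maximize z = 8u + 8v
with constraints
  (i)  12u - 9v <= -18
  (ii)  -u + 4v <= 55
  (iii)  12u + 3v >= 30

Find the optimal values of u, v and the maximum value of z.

u = 141/13, v = 214/13, maximum z = 2840/13

At the optimal vertex, 12u - 9v = -18 and -u + 4v = 55.
Solving simultaneously gives u = 141/13, v = 214/13.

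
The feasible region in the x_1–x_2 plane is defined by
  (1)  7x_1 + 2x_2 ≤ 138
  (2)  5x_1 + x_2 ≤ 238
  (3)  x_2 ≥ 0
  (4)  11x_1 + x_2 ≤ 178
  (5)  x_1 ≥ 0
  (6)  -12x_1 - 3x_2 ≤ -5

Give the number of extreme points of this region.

Of the 15 pairwise boundary intersections, those satisfying every inequality are:
  (218/15, 272/15)
  (0, 69)
  (178/11, 0)
  (5/12, 0)
  (0, 5/3)

5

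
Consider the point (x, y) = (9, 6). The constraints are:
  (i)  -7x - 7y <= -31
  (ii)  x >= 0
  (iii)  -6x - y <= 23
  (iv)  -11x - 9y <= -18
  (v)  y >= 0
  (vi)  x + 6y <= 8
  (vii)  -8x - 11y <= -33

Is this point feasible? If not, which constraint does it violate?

Constraint (vi): x + 6y = 45, which is not ≤ 8. All other constraints are satisfied.

not feasible — violates (vi)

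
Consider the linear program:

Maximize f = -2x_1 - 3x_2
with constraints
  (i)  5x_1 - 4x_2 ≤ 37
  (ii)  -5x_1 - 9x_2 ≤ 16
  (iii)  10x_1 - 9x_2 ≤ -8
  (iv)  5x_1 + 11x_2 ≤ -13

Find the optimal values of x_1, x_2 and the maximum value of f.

Corner points and f = -2x_1 - 3x_2:
  (-8/5, -8/9) → f = 88/15
  (-59/10, 3/2) → f = 73/10
  (-41/31, -18/31) → f = 136/31

The optimum lies where -5x_1 - 9x_2 = 16 and 5x_1 + 11x_2 = -13.
Solving simultaneously gives x_1 = -59/10, x_2 = 3/2.

x_1 = -59/10, x_2 = 3/2, maximum f = 73/10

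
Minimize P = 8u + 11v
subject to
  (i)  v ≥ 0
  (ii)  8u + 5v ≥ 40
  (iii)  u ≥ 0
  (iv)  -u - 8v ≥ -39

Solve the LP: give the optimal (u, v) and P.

u = 5, v = 0, minimum P = 40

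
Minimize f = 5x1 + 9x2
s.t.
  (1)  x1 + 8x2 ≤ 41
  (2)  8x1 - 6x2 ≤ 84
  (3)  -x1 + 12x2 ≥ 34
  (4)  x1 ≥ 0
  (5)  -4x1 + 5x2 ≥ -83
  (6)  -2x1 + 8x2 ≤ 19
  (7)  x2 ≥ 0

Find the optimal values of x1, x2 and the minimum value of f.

x1 = 11/4, x2 = 49/16, minimum f = 661/16

Corner points and f = 5x1 + 9x2:
  (11, 15/4) → f = 355/4
  (22/3, 101/24) → f = 1789/24
  (11/4, 49/16) → f = 661/16

The binding constraints are -x1 + 12x2 = 34 and -2x1 + 8x2 = 19.
Solving simultaneously gives x1 = 11/4, x2 = 49/16.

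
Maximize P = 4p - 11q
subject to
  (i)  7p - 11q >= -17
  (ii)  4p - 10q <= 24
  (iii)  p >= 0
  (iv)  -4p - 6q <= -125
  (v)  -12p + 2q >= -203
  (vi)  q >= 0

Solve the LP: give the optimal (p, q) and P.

p = 367/20, q = 43/5, maximum P = -106/5

Extreme points and P = 4p - 11q:
  (1273/86, 943/86) → P = -5281/86
  (2267/118, 1625/118) → P = -8807/118
  (367/20, 43/5) → P = -106/5

At the optimal vertex, -4p - 6q = -125 and -12p + 2q = -203.
Solving simultaneously gives p = 367/20, q = 43/5.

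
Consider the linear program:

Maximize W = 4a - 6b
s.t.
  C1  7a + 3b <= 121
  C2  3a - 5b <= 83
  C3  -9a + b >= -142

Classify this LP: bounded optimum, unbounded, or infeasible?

bounded optimum

Extreme points and W = 4a - 6b:
  (547/34, 95/34) → W = 809/17
  (209/14, -107/14) → W = 739/7
The feasible region has finitely many vertices and no improving ray; the maximum is 739/7 at (209/14, -107/14).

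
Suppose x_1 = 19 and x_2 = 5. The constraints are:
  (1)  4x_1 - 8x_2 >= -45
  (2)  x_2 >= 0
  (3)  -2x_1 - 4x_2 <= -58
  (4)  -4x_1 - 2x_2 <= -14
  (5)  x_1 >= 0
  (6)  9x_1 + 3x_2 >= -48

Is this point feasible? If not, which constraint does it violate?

(1): 36 ≥ -45 ✓
(2): 5 ≥ 0 ✓
(3): -58 ≤ -58 ✓
(4): -86 ≤ -14 ✓
(5): 19 ≥ 0 ✓
(6): 186 ≥ -48 ✓

feasible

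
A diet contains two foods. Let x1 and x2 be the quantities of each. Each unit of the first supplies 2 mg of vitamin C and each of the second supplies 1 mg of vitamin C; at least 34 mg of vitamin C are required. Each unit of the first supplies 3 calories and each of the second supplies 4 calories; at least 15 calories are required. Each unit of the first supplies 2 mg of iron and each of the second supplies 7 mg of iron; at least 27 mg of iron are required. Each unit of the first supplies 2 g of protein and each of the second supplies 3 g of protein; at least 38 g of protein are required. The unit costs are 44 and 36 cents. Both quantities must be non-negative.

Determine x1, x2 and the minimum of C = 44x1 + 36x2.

x1 = 16, x2 = 2, minimum C = 776

Extreme points and C = 44x1 + 36x2:
  (0, 34) → C = 1224
  (19, 0) → C = 836
  (16, 2) → C = 776
The feasible region is unbounded (it extends along (0, 1), (1, 0)), but C strictly increases along every unbounded feasible direction, so there is no improving ray and the minimum is attained at a vertex.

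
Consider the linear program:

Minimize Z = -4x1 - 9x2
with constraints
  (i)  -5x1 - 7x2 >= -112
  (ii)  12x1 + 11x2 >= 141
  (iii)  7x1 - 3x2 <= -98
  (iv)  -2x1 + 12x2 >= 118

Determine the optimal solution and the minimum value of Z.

x1 = -245/29, x2 = 639/29, minimum Z = -4771/29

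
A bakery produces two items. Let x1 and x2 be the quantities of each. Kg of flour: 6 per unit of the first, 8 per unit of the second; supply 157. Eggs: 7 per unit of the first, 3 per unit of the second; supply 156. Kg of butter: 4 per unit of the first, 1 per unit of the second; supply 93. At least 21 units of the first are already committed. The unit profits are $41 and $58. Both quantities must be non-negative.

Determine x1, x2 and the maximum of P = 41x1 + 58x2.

Corner points and P = 41x1 + 58x2:
  (156/7, 0) → P = 6396/7
  (21, 0) → P = 861
  (21, 3) → P = 1035

The binding constraints are 7x1 + 3x2 = 156 and x1 = 21.
Solving simultaneously gives x1 = 21, x2 = 3.

x1 = 21, x2 = 3, maximum P = 1035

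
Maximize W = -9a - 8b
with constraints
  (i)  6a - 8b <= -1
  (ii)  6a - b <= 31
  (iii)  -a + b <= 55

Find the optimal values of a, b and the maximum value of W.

Corner points and W = -9a - 8b:
  (83/14, 32/7) → W = -1259/14
  (-439/2, -329/2) → W = 6583/2
  (86/5, 361/5) → W = -3662/5

The binding constraints are 6a - 8b = -1 and -a + b = 55.
Solving simultaneously gives a = -439/2, b = -329/2.

a = -439/2, b = -329/2, maximum W = 6583/2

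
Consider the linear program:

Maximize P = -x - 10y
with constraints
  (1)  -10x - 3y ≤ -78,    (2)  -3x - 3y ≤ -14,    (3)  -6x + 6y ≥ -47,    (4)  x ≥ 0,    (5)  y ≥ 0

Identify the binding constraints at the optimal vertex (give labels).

Vertices and P = -x - 10y:
  (0, 26) → P = -260
  (39/5, 0) → P = -39/5
  (47/6, 0) → P = -47/6
The feasible region is unbounded (it extends along (0, 1), (1, 1)), but P strictly decreases along every unbounded feasible direction, so there is no improving ray and the maximum is attained at a vertex.

The maximum is at (39/5, 0). Substituting into each constraint, equality holds for (1) and (5); the remaining constraints have slack.

(1) and (5)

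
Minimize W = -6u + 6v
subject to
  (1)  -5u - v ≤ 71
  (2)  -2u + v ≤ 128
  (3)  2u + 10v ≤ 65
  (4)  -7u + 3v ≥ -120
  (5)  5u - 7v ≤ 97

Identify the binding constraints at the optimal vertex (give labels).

Feasible corners and W = -6u + 6v:
  (-775/48, 467/48) → W = 621/4
  (-10, -21) → W = -66
  (1395/76, 215/76) → W = -1770/19
  (549/34, -79/34) → W = -1884/17

The minimum is at (549/34, -79/34). Substituting into each constraint, equality holds for (4) and (5); the remaining constraints have slack.

(4) and (5)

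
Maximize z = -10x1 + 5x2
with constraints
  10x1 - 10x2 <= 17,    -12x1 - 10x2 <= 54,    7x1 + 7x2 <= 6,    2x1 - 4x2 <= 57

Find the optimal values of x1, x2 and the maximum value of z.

The binding constraints are -12x1 - 10x2 = 54 and 7x1 + 7x2 = 6.
Solving simultaneously gives x1 = -219/7, x2 = 225/7.

x1 = -219/7, x2 = 225/7, maximum z = 3315/7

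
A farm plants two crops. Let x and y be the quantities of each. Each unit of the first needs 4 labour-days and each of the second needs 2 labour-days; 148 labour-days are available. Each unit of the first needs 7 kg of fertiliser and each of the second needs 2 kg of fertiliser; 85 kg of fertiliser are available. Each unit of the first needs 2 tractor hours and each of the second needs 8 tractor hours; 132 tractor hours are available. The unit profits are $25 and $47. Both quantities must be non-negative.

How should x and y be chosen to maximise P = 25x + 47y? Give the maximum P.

x = 8, y = 29/2, maximum P = 1763/2

Corner points and P = 25x + 47y:
  (0, 0) → P = 0
  (0, 33/2) → P = 1551/2
  (85/7, 0) → P = 2125/7
  (8, 29/2) → P = 1763/2

The optimum lies where 7x + 2y = 85 and 2x + 8y = 132.
Solving simultaneously gives x = 8, y = 29/2.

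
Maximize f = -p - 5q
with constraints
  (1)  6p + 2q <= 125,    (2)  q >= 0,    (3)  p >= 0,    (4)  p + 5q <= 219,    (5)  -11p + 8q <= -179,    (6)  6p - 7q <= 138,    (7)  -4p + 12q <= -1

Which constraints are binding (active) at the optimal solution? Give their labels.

(2) and (5)

Vertices and f = -p - 5q:
  (125/6, 0) → f = -125/6
  (97/5, 43/10) → f = -409/10
  (179/11, 0) → f = -179/11

The maximum is at (179/11, 0). Substituting into each constraint, equality holds for (2) and (5); the remaining constraints have slack.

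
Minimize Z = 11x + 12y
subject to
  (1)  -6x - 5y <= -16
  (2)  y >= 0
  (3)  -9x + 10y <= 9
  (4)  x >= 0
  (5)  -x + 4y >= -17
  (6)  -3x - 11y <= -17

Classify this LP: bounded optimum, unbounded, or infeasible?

bounded optimum

Corner points and Z = 11x + 12y:
  (23/21, 66/35) → Z = 3641/105
  (91/51, 18/17) → Z = 97/3
  (17, 0) → Z = 187
  (17/3, 0) → Z = 187/3
The feasible region has finitely many vertices and no improving ray; the minimum is 97/3 at (91/51, 18/17).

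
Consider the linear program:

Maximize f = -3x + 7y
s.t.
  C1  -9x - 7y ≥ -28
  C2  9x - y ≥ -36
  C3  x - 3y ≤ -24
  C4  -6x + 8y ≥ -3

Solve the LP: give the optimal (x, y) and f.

x = -28/9, y = 8, maximum f = 196/3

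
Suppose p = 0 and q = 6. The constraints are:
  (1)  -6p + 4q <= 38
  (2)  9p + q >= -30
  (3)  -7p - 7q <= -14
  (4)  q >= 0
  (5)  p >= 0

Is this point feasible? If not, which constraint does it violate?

feasible

(1): 24 ≤ 38 ✓
(2): 6 ≥ -30 ✓
(3): -42 ≤ -14 ✓
(4): 6 ≥ 0 ✓
(5): 0 ≥ 0 ✓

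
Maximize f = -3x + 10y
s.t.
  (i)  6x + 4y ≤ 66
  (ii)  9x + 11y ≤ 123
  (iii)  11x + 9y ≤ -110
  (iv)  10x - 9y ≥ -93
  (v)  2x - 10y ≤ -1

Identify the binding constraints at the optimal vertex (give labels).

(iii) and (iv)

Feasible corners and f = -3x + 10y:
  (-29/3, -11/27) → f = 673/27
  (-1109/128, -209/128) → f = 1237/128
  (-921/82, -88/41) → f = 1003/82

The maximum is at (-29/3, -11/27). Substituting into each constraint, equality holds for (iii) and (iv); the remaining constraints have slack.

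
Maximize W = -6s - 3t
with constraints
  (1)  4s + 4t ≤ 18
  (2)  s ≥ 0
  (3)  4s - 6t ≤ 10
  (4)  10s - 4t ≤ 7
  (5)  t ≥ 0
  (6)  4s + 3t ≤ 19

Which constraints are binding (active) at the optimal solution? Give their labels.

Vertices and W = -6s - 3t:
  (0, 9/2) → W = -27/2
  (25/14, 19/7) → W = -132/7
  (0, 0) → W = 0
  (7/10, 0) → W = -21/5

The maximum is at (0, 0). Substituting into each constraint, equality holds for (2) and (5); the remaining constraints have slack.

(2) and (5)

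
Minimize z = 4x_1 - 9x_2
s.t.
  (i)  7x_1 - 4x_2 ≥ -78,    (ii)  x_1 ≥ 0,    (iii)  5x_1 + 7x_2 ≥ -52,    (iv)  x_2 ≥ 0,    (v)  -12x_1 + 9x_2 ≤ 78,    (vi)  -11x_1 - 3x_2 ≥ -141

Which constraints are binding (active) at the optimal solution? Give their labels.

(v) and (vi)

Vertices and z = 4x_1 - 9x_2:
  (0, 0) → z = 0
  (0, 26/3) → z = -78
  (141/11, 0) → z = 564/11
  (23/3, 170/9) → z = -418/3

The minimum is at (23/3, 170/9). Substituting into each constraint, equality holds for (v) and (vi); the remaining constraints have slack.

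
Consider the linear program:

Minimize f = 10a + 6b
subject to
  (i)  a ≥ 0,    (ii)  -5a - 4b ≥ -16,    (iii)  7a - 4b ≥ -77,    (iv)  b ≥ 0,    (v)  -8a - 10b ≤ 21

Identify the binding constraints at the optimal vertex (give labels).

(i) and (iv)

Feasible corners and f = 10a + 6b:
  (0, 4) → f = 24
  (0, 0) → f = 0
  (16/5, 0) → f = 32

The minimum is at (0, 0). Substituting into each constraint, equality holds for (i) and (iv); the remaining constraints have slack.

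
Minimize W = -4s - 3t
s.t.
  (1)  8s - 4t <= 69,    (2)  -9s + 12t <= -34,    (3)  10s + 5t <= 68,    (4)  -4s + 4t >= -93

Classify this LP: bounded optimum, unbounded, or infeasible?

Extreme points and W = -4s - 3t:
  (617/80, -73/40) → W = -203/8
  (-6, -117/4) → W = 447/4
  (986/165, 272/165) → W = -952/33
The feasible region has finitely many vertices and no improving ray; the minimum is -952/33 at (986/165, 272/165).

bounded optimum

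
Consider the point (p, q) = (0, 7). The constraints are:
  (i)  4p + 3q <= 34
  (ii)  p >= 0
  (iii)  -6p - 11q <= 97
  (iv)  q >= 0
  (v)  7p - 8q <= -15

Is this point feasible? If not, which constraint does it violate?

feasible

(i): 21 ≤ 34 ✓
(ii): 0 ≥ 0 ✓
(iii): -77 ≤ 97 ✓
(iv): 7 ≥ 0 ✓
(v): -56 ≤ -15 ✓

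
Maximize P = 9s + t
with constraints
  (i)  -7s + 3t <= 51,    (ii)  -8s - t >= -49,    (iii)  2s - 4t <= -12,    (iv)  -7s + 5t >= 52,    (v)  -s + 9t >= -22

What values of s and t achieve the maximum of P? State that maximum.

Extreme points and P = 9s + t:
  (96/31, 751/31) → P = 1615/31
  (-99/14, 1/2) → P = -442/7
  (193/47, 759/47) → P = 2496/47

s = 193/47, t = 759/47, maximum P = 2496/47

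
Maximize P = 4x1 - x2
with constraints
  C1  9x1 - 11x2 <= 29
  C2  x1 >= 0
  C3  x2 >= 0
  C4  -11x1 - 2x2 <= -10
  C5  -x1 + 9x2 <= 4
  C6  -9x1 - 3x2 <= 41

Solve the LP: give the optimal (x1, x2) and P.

The optimum lies where 9x1 - 11x2 = 29 and -x1 + 9x2 = 4.
Solving simultaneously gives x1 = 61/14, x2 = 13/14.

x1 = 61/14, x2 = 13/14, maximum P = 33/2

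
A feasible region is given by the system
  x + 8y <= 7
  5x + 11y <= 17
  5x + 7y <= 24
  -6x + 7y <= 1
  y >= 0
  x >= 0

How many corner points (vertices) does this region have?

Pairwise boundary intersections that survive every other constraint:
  (59/29, 18/29)
  (41/55, 43/55)
  (17/5, 0)
  (0, 1/7)
  (0, 0)

5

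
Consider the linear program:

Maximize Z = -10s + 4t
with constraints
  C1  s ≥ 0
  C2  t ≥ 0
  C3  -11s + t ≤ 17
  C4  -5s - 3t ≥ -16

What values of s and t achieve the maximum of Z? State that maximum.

s = 0, t = 16/3, maximum Z = 64/3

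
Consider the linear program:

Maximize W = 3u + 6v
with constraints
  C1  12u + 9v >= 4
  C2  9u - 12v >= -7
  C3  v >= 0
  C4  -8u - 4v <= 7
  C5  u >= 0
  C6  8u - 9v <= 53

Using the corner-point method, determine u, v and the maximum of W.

Extreme points and W = 3u + 6v:
  (1/3, 0) → W = 1
  (0, 4/9) → W = 8/3
  (0, 7/12) → W = 7/2
  (233/5, 533/15) → W = 353
  (53/8, 0) → W = 159/8

The optimum lies where 9u - 12v = -7 and 8u - 9v = 53.
Solving simultaneously gives u = 233/5, v = 533/15.

u = 233/5, v = 533/15, maximum W = 353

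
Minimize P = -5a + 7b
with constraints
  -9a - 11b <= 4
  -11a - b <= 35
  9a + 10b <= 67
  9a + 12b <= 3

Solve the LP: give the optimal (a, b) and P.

Corner points and P = -5a + 7b:
  (-381/112, 271/112) → P = 1901/56
  (259/3, -71) → P = -2786/3
  (-141/41, 116/41) → P = 37
  (43, -32) → P = -439

The optimum lies where -9a - 11b = 4 and 9a + 10b = 67.
Solving simultaneously gives a = 259/3, b = -71.

a = 259/3, b = -71, minimum P = -2786/3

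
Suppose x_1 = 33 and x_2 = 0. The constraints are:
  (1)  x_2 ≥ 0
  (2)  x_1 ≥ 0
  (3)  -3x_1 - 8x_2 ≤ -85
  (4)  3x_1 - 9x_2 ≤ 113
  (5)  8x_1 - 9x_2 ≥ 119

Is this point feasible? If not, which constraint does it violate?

(1): 0 ≥ 0 ✓
(2): 33 ≥ 0 ✓
(3): -99 ≤ -85 ✓
(4): 99 ≤ 113 ✓
(5): 264 ≥ 119 ✓

feasible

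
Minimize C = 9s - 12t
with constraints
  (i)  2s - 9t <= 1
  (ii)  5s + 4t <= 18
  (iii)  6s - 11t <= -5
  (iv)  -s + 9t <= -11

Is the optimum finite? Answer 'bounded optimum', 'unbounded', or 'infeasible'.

unbounded

From the feasible point (-10, -7/3), moving in the direction (-9, -2) keeps every constraint satisfied while C decreases without bound.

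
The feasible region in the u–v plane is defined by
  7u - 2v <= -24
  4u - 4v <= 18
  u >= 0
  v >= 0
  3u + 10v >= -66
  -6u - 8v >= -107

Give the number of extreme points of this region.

Of the 15 pairwise boundary intersections, those satisfying every inequality are:
  (0, 12)
  (11/34, 893/68)
  (0, 107/8)

3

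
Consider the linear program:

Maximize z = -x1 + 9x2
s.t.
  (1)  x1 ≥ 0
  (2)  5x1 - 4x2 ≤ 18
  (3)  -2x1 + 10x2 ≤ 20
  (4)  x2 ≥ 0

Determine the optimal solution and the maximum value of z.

x1 = 130/21, x2 = 68/21, maximum z = 482/21

Corner points and z = -x1 + 9x2:
  (0, 2) → z = 18
  (0, 0) → z = 0
  (130/21, 68/21) → z = 482/21
  (18/5, 0) → z = -18/5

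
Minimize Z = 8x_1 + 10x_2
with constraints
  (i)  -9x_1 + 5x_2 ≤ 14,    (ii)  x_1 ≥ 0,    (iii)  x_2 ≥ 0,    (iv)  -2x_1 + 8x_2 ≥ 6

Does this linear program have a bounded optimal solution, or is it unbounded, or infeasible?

bounded optimum

Vertices and Z = 8x_1 + 10x_2:
  (0, 14/5) → Z = 28
  (0, 3/4) → Z = 15/2
The feasible region has finitely many vertices and no improving ray; the minimum is 15/2 at (0, 3/4).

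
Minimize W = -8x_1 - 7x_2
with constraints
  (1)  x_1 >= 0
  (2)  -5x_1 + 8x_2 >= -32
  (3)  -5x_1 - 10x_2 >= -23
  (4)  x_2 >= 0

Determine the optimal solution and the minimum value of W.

Extreme points and W = -8x_1 - 7x_2:
  (0, 23/10) → W = -161/10
  (0, 0) → W = 0
  (23/5, 0) → W = -184/5

At the optimal vertex, -5x_1 - 10x_2 = -23 and x_2 = 0.
Solving simultaneously gives x_1 = 23/5, x_2 = 0.

x_1 = 23/5, x_2 = 0, minimum W = -184/5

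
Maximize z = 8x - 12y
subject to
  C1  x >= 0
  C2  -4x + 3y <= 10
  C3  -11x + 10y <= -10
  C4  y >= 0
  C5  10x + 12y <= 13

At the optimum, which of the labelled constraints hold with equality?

C4 and C5

Extreme points and z = 8x - 12y:
  (10/11, 0) → z = 80/11
  (125/116, 43/232) → z = 371/58
  (13/10, 0) → z = 52/5

The maximum is at (13/10, 0). Substituting into each constraint, equality holds for C4 and C5; the remaining constraints have slack.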